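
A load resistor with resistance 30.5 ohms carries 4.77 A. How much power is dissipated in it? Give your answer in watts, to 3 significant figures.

694 W

With I and R stated, P = I²R applies in one step.
P = (4.770 A)² × 30.5 Ω = 694.0 W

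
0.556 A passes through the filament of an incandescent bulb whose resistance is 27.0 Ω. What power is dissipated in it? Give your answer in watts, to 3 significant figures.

8.35 W

With I and R stated, P = I²R applies in one step.
P = (0.5560 A)² × 27.0 Ω = 8.347 W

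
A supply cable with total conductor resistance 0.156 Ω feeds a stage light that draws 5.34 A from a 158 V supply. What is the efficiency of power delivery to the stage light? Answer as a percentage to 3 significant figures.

99.5 %

The supply cable carries the full 5.34 A.
P_line = I² R_line = (5.340)² × 0.156 = 4.448 W
P_source = V I = 158 × 5.340 = 843.7 W; P_load = 839.3 W
η = P_load / P_source = 839.3 / 843.7 = 0.9947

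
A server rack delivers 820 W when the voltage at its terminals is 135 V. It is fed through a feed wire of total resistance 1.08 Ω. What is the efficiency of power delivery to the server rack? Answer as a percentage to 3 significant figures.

95.4 %

I = P / V = 820 / 135 = 6.074 A through the feed wire.
P_line = I² R_line = (6.074)² × 1.08 = 39.85 W
P_source = P_load + P_line = 820.0 + 39.85 = 859.8 W
η = P_load / P_source = 820.0 / 859.8 = 0.9537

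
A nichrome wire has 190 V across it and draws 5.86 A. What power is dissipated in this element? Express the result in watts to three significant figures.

1110 W

With V and I both given, power follows immediately from P = V I.
P = 190 V × 5.860 A = 1113 W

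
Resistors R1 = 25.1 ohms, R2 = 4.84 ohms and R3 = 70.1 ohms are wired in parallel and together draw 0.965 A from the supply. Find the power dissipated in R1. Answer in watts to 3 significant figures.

0.546 W

We need the common branch voltage; get it from I_total × R_eq, then P = V²/R for the branch.
1/R_eq = 1/25.1 + 1/4.84 + 1/70.1 ⇒ R_eq = 3.836 Ω
V = I_total × R_eq = 0.9650 × 3.836 = 3.701 V
P_R1 = V² / R1 = (3.701)² / 25.1 = 0.5458 W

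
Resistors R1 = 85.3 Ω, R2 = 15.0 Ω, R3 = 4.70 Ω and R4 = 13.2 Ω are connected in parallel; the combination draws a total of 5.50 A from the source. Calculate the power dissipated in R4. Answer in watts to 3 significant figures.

The branches share the same voltage, but only the total current is given — find V from the equivalent resistance first.
1/R_eq = 1/85.3 + 1/15.0 + 1/4.70 + 1/13.2 ⇒ R_eq = 2.725 Ω
V = I_total × R_eq = 5.500 × 2.725 = 14.99 V
P_R4 = V² / R4 = (14.99)² / 13.2 = 17.02 W

17.0 W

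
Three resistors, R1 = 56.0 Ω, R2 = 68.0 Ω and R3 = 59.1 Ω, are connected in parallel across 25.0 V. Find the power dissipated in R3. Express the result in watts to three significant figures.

10.6 W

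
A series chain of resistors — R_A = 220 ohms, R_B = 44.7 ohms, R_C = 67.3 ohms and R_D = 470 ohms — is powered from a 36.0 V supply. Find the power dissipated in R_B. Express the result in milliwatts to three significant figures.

90.1 mW

In a series string the same current flows through every resistor — find that current, then P = I²R for the one we want.
R_total = 220 + 44.7 + 67.3 + 470 = 802.0 Ω
I = V / R_total = 36.0 / 802.0 = 0.04489 A
P_R_B = I² × R_B = (0.04489)² × 44.7 = 0.09007 W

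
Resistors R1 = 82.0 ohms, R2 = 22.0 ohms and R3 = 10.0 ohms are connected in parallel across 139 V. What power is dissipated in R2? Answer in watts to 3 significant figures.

878 W

Every branch has 139 V across it, so for R2 the power is simply V²/R.
P_R2 = V² / R2 = (139)² / 22.0 Ω = 878.2 W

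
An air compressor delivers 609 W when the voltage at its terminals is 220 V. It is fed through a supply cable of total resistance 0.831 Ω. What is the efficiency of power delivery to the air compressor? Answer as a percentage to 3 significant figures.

99.0 %

I = P / V = 609 / 220 = 2.768 A through the supply cable.
P_line = I² R_line = (2.768)² × 0.831 = 6.368 W
P_source = P_load + P_line = 609.0 + 6.368 = 615.4 W
η = P_load / P_source = 609.0 / 615.4 = 0.9897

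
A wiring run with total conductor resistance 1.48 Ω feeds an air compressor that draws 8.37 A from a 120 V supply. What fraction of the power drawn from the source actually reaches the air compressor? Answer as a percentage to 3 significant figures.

89.7 %

The wiring run carries the full 8.37 A.
P_line = I² R_line = (8.370)² × 1.48 = 103.7 W
P_source = V I = 120 × 8.370 = 1004 W; P_load = 900.7 W
η = P_load / P_source = 900.7 / 1004 = 0.8968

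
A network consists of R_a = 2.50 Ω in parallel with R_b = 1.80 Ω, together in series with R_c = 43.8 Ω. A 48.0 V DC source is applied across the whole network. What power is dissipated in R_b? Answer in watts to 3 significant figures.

Reduce the parallel combination to a single R_p; the circuit then becomes R_p in series with the remaining resistor.
R_p = (2.50×1.80)/(2.50+1.80) = 1.047 Ω
R_total = R_p + 43.8 = 1.047 + 43.8 = 44.85 Ω
I = V / R_total = 48.0 / 44.85 = 1.070 A
Voltage across the parallel pair: V_p = I × R_p = 1.070 × 1.047 = 1.120 V
Use P = V²/R for R_b with V = V_p.
P_R_b = (1.120)² / 1.80 = 0.6970 W

0.697 W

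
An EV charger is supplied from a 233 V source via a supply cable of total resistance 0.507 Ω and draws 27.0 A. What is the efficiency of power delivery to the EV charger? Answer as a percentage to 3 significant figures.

94.1 %

The supply cable carries the full 27.0 A.
P_line = I² R_line = (27.00)² × 0.507 = 369.6 W
P_source = V I = 233 × 27.00 = 6291 W; P_load = 5921 W
η = P_load / P_source = 5921 / 6291 = 0.9412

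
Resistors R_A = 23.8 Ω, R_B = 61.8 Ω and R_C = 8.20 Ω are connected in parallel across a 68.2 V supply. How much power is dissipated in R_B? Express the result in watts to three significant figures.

The supply voltage appears across each parallel branch — just use P = V²/R_B.
P_R_B = V² / R_B = (68.2)² / 61.8 Ω = 75.26 W

75.3 W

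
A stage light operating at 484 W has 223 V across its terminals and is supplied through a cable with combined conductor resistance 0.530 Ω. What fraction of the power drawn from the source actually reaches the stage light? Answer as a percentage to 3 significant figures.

99.5 %

I = P / V = 484 / 223 = 2.170 A through the cable.
P_line = I² R_line = (2.170)² × 0.530 = 2.497 W
P_source = P_load + P_line = 484.0 + 2.497 = 486.5 W
η = P_load / P_source = 484.0 / 486.5 = 0.9949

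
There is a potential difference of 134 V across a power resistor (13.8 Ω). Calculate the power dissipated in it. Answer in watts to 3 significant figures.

Voltage and resistance are given, so P = V²/R is the one-step route.
P = (134 V)² / 13.8 Ω = 1301 W

1300 W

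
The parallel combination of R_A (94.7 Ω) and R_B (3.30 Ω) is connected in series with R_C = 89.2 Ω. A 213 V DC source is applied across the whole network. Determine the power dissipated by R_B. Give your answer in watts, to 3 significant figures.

16.4 W

Collapse the R_A‖R_B pair into one equivalent R_p; then R_p and R_C form a series string.
R_p = (94.7×3.30)/(94.7+3.30) = 3.189 Ω
R_total = R_p + 89.2 = 3.189 + 89.2 = 92.39 Ω
I = V / R_total = 213 / 92.39 = 2.305 A
Voltage across the parallel pair: V_p = I × R_p = 2.305 × 3.189 = 7.352 V
R_B sits across V_p; its power is V_p²/R.
P_R_B = (7.352)² / 3.30 = 16.38 W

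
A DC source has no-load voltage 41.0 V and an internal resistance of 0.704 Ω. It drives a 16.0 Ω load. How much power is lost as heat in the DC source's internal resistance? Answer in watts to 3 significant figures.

The internal resistance carries the same current as the load; P_int = I²r.
I = ε / (r + R) = 41.0 / (0.704 + 16.0) = 2.455 A
P_int = I² r = (2.455)² × 0.704 = 4.241 W

4.24 W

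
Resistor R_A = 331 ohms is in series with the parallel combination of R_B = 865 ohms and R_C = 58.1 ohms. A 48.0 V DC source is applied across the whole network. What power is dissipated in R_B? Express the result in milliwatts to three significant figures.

53.1 mW

Replace R_B and R_C with their parallel equivalent so the circuit becomes R_A in series with R_p.
R_p = (865×58.1)/(865+58.1) = 54.44 Ω
R_total = 331 + 54.44 = 385.4 Ω
I = V / R_total = 48.0 / 385.4 = 0.1245 A
Voltage across the parallel pair: V_p = I × R_p = 0.1245 × 54.44 = 6.780 V
With V_p across R_B, its power is V_p²/R_B.
P_R_B = (6.780)² / 865 = 0.05314 W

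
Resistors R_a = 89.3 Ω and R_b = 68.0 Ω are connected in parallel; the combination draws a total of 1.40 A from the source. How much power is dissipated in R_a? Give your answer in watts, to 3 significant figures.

The branches share the same voltage, but only the total current is given — find V from the equivalent resistance first.
1/R_eq = 1/89.3 + 1/68.0 ⇒ R_eq = 38.60 Ω
V = I_total × R_eq = 1.400 × 38.60 = 54.05 V
P_R_a = V² / R_a = (54.05)² / 89.3 = 32.71 W

32.7 W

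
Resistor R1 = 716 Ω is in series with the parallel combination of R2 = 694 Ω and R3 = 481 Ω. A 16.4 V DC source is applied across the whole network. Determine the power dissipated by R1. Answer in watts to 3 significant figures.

Reduce the parallel pair to R_p first; the network is then a simple series string.
R_p = (694×481)/(694+481) = 284.1 Ω
R_total = 716 + 284.1 = 1000 Ω
I = V / R_total = 16.4 / 1000 = 0.01640 A
R1 is in the main series path, so its power is I²R1.
P_R1 = (0.01640)² × 716 = 0.1925 W

0.193 W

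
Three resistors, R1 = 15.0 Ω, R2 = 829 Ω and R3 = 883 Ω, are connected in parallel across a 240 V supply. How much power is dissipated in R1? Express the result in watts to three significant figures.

3840 W

Parallel branches share the same voltage; P = V²/R gives the branch power in one step.
P_R1 = V² / R1 = (240)² / 15.0 Ω = 3840 W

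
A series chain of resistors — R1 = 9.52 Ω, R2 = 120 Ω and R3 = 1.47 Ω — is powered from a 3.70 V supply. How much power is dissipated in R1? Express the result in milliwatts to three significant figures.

In a series string the same current flows through every resistor — find that current, then P = I²R for the one we want.
R_total = 9.52 + 120 + 1.47 = 131.0 Ω
I = V / R_total = 3.70 / 131.0 = 0.02825 A
P_R1 = I² × R1 = (0.02825)² × 9.52 = 0.007596 W

7.60 mW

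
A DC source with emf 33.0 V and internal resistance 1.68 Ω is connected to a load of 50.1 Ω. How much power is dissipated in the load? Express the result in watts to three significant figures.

20.3 W

Load and internal resistance form a series loop — compute the loop current, then the load power via I²R.
I = ε / (r + R) = 33.0 / (1.68 + 50.1) = 0.6373 A
P_load = I² R = (0.6373)² × 50.1 = 20.35 W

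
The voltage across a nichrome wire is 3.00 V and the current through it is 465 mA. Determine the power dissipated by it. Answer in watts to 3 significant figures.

Since both terminal voltage and current are stated, P = V I gives the power in one step.
P = 3.00 V × 0.4650 A = 1.395 W

1.40 W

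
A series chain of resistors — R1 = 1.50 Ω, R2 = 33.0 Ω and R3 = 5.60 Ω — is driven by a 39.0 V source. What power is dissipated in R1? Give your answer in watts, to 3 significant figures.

1.42 W

Every series element carries the same I. Get I from the total resistance, then P = I² × R1.
R_total = 1.50 + 33.0 + 5.60 = 40.10 Ω
I = V / R_total = 39.0 / 40.10 = 0.9726 A
P_R1 = I² × R1 = (0.9726)² × 1.50 = 1.419 W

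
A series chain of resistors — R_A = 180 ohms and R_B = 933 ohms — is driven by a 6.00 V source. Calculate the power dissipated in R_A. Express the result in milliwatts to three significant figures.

In a series string the same current flows through every resistor — find that current, then P = I²R for the one we want.
R_total = 180 + 933 = 1113 Ω
I = V / R_total = 6.00 / 1113 = 0.005391 A
P_R_A = I² × R_A = (0.005391)² × 180 = 0.005231 W

5.23 mW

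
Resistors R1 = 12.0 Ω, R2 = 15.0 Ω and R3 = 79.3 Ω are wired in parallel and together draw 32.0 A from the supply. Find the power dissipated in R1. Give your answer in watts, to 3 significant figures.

The branches share the same voltage, but only the total current is given — find V from the equivalent resistance first.
1/R_eq = 1/12.0 + 1/15.0 + 1/79.3 ⇒ R_eq = 6.150 Ω
V = I_total × R_eq = 32.00 × 6.150 = 196.8 V
P_R1 = V² / R1 = (196.8)² / 12.0 = 3227 W

3230 W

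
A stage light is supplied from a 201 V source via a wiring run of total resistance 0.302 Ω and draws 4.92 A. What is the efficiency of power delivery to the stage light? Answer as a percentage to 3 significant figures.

99.3 %

The wiring run carries the full 4.92 A.
P_line = I² R_line = (4.920)² × 0.302 = 7.310 W
P_source = V I = 201 × 4.920 = 988.9 W; P_load = 981.6 W
η = P_load / P_source = 981.6 / 988.9 = 0.9926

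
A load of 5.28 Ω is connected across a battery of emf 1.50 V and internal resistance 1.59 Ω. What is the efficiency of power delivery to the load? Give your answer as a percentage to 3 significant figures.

76.9 %

Efficiency is P_load / P_total. With a series r and R sharing the same I, P = I²R for each, so η = R/(R+r).
η = R / (R + r) = 5.28 / (5.28 + 1.59) = 0.7686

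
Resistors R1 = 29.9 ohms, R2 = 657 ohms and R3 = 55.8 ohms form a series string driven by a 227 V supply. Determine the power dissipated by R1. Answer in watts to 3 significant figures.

2.79 W

Every series element carries the same I. Get I from the total resistance, then P = I² × R1.
R_total = 29.9 + 657 + 55.8 = 742.7 Ω
I = V / R_total = 227 / 742.7 = 0.3056 A
P_R1 = I² × R1 = (0.3056)² × 29.9 = 2.793 W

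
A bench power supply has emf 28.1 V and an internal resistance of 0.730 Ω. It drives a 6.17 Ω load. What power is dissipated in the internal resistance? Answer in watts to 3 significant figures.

The internal resistance carries the same current as the load; P_int = I²r.
I = ε / (r + R) = 28.1 / (0.730 + 6.17) = 4.072 A
P_int = I² r = (4.072)² × 0.730 = 12.11 W

12.1 W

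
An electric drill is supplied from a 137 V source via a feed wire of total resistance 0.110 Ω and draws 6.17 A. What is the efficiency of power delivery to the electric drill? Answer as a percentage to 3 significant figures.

The feed wire carries the full 6.17 A.
P_line = I² R_line = (6.170)² × 0.110 = 4.188 W
P_source = V I = 137 × 6.170 = 845.3 W; P_load = 841.1 W
η = P_load / P_source = 841.1 / 845.3 = 0.9950

99.5 %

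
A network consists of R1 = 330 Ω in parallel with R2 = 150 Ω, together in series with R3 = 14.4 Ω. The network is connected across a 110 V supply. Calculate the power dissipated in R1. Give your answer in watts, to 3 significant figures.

28.2 W

Reduce the parallel combination to a single R_p; the circuit then becomes R_p in series with the remaining resistor.
R_p = (330×150)/(330+150) = 103.1 Ω
R_total = R_p + 14.4 = 103.1 + 14.4 = 117.5 Ω
I = V / R_total = 110 / 117.5 = 0.9360 A
Voltage across the parallel pair: V_p = I × R_p = 0.9360 × 103.1 = 96.52 V
R1 sits across V_p; its power is V_p²/R.
P_R1 = (96.52)² / 330 = 28.23 W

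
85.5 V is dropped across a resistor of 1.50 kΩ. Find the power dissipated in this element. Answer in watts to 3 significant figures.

4.87 W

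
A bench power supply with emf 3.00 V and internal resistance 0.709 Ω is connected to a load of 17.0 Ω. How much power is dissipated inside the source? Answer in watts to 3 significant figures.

r is in series with the load, so it carries the full circuit current — the loss in it is I²r.
I = ε / (r + R) = 3.00 / (0.709 + 17.0) = 0.1694 A
P_int = I² r = (0.1694)² × 0.709 = 0.02035 W

0.0203 W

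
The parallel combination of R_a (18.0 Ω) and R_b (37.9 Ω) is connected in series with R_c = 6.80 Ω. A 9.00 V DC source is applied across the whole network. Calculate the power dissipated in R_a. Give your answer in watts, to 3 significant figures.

1.86 W

Combine R_a and R_b into their parallel equivalent first, reducing the network to two series resistors.
R_p = (18.0×37.9)/(18.0+37.9) = 12.20 Ω
R_total = R_p + 6.80 = 12.20 + 6.80 = 19.00 Ω
I = V / R_total = 9.00 / 19.00 = 0.4736 A
Voltage across the parallel pair: V_p = I × R_p = 0.4736 × 12.20 = 5.780 V
Use P = V²/R for R_a with V = V_p.
P_R_a = (5.780)² / 18.0 = 1.856 W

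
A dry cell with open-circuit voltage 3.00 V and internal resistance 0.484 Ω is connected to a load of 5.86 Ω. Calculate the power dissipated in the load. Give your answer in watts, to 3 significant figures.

Find the circuit current first, then P = I²R for the load (series elements share I).
I = ε / (r + R) = 3.00 / (0.484 + 5.86) = 0.4729 A
P_load = I² R = (0.4729)² × 5.86 = 1.310 W

1.31 W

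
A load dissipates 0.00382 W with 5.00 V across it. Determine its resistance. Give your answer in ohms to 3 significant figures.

Rearranging the power relation for the two known quantities gives R = V² / P.
R = (5.00)² / 0.00382 = 6545 Ω

6540 Ω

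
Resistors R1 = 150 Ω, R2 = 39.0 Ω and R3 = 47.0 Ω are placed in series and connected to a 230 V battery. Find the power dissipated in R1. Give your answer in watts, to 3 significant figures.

The current is common to all series resistors; compute it, then apply P = I²R for the target.
R_total = 150 + 39.0 + 47.0 = 236.0 Ω
I = V / R_total = 230 / 236.0 = 0.9746 A
P_R1 = I² × R1 = (0.9746)² × 150 = 142.5 W

142 W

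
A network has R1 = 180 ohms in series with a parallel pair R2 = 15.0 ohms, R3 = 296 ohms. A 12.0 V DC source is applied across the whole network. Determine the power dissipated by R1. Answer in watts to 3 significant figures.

First combine the parallel branches into one equivalent R_p, then R1 + R_p is a series pair.
R_p = (15.0×296)/(15.0+296) = 14.28 Ω
R_total = 180 + 14.28 = 194.3 Ω
I = V / R_total = 12.0 / 194.3 = 0.06177 A
All the current flows through R1; use P = I²R.
P_R1 = (0.06177)² × 180 = 0.6867 W

0.687 W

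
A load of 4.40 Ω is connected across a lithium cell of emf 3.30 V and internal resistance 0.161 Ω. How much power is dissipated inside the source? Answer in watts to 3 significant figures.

The internal resistance carries the same current as the load; P_int = I²r.
I = ε / (r + R) = 3.30 / (0.161 + 4.40) = 0.7235 A
P_int = I² r = (0.7235)² × 0.161 = 0.08428 W

0.0843 W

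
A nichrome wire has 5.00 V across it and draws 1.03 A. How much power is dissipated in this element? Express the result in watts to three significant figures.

5.15 W

With V and I both given, power follows immediately from P = V I.
P = 5.00 V × 1.030 A = 5.150 W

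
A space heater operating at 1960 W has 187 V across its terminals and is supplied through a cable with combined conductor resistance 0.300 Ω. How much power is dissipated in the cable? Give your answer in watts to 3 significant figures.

33.0 W

Only the current and the line resistance are needed for the I²R loss.
I = P / V = 1960 / 187 = 10.48 A through the cable.
P_line = I² R_line = (10.48)² × 0.300 = 32.96 W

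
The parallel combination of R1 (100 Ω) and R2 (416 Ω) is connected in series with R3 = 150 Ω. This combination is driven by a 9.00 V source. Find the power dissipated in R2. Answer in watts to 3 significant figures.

First find R_p for the parallel pair, then treat R_p + R3 as a series loop.
R_p = (100×416)/(100+416) = 80.62 Ω
R_total = R_p + 150 = 80.62 + 150 = 230.6 Ω
I = V / R_total = 9.00 / 230.6 = 0.03903 A
Voltage across the parallel pair: V_p = I × R_p = 0.03903 × 80.62 = 3.146 V
Use P = V²/R for R2 with V = V_p.
P_R2 = (3.146)² / 416 = 0.02379 W

0.0238 W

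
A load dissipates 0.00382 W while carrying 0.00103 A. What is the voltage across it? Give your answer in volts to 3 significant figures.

From P = V I = I²R = V²/R, with the two given quantities we get V = P / I.
V = 0.00382 / 0.001030 = 3.709 V

3.71 V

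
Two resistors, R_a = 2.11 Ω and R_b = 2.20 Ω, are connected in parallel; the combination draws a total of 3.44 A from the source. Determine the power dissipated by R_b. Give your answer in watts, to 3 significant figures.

Parallel branches share V, not I — compute V via R_eq, then use V²/R for the target branch.
1/R_eq = 1/2.11 + 1/2.20 ⇒ R_eq = 1.077 Ω
V = I_total × R_eq = 3.440 × 1.077 = 3.705 V
P_R_b = V² / R_b = (3.705)² / 2.20 = 6.240 W

6.24 W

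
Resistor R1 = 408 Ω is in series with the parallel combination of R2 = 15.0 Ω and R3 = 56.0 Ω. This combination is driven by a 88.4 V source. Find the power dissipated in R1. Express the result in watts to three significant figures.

18.1 W

Replace R2 and R3 with their parallel equivalent so the circuit becomes R1 in series with R_p.
R_p = (15.0×56.0)/(15.0+56.0) = 11.83 Ω
R_total = 408 + 11.83 = 419.8 Ω
I = V / R_total = 88.4 / 419.8 = 0.2106 A
R1 is in the main series path, so its power is I²R1.
P_R1 = (0.2106)² × 408 = 18.09 W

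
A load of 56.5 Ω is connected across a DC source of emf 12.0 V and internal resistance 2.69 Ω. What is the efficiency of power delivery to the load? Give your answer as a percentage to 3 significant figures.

95.5 %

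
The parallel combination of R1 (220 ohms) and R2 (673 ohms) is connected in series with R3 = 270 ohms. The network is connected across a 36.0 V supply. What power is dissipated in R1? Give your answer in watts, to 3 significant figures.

Combine R1 and R2 into their parallel equivalent first, reducing the network to two series resistors.
R_p = (220×673)/(220+673) = 165.8 Ω
R_total = R_p + 270 = 165.8 + 270 = 435.8 Ω
I = V / R_total = 36.0 / 435.8 = 0.08261 A
Voltage across the parallel pair: V_p = I × R_p = 0.08261 × 165.8 = 13.70 V
Use P = V²/R for R1 with V = V_p.
P_R1 = (13.70)² / 220 = 0.8527 W

0.853 W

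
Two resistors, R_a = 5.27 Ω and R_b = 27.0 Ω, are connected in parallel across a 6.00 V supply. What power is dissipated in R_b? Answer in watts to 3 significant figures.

Parallel branches share the same voltage; P = V²/R gives the branch power in one step.
P_R_b = V² / R_b = (6.00)² / 27.0 Ω = 1.333 W

1.33 W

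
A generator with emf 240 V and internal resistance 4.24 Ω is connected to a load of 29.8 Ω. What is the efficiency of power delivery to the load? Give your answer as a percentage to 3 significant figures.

87.5 %

Both r and R carry the same current, so the power split is just the resistance split: η = R/(R+r).
η = R / (R + r) = 29.8 / (29.8 + 4.24) = 0.8754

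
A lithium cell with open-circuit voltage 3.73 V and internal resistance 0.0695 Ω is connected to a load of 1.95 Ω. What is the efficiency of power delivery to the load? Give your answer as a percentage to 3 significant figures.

96.6 %

Both r and R carry the same current, so the power split is just the resistance split: η = R/(R+r).
η = R / (R + r) = 1.95 / (1.95 + 0.0695) = 0.9656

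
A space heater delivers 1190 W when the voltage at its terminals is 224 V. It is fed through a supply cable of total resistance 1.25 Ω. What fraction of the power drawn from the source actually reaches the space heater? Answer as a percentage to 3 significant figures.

I = P / V = 1190 / 224 = 5.312 A through the supply cable.
P_line = I² R_line = (5.312)² × 1.25 = 35.28 W
P_source = P_load + P_line = 1190 + 35.28 = 1225 W
η = P_load / P_source = 1190 / 1225 = 0.9712

97.1 %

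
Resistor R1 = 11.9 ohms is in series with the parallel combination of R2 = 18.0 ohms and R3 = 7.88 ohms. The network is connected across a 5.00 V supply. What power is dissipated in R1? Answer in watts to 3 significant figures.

Reduce the parallel pair to R_p first; the network is then a simple series string.
R_p = (18.0×7.88)/(18.0+7.88) = 5.481 Ω
R_total = 11.9 + 5.481 = 17.38 Ω
I = V / R_total = 5.00 / 17.38 = 0.2877 A
R1 carries the full series current, so P = I²R.
P_R1 = (0.2877)² × 11.9 = 0.9848 W

0.985 W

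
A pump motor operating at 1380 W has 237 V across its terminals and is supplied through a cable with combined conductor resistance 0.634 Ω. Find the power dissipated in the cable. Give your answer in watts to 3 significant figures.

Only the current and the line resistance are needed for the I²R loss.
I = P / V = 1380 / 237 = 5.823 A through the cable.
P_line = I² R_line = (5.823)² × 0.634 = 21.50 W

21.5 W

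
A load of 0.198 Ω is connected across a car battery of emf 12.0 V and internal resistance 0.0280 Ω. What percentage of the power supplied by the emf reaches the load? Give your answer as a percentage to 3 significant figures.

87.6 %

Both r and R carry the same current, so the power split is just the resistance split: η = R/(R+r).
η = R / (R + r) = 0.198 / (0.198 + 0.0280) = 0.8761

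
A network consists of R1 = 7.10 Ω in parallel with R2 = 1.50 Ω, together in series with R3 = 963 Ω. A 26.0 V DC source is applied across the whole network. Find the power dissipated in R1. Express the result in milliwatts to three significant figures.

0.157 mW

Reduce the parallel combination to a single R_p; the circuit then becomes R_p in series with the remaining resistor.
R_p = (7.10×1.50)/(7.10+1.50) = 1.238 Ω
R_total = R_p + 963 = 1.238 + 963 = 964.2 Ω
I = V / R_total = 26.0 / 964.2 = 0.02696 A
Voltage across the parallel pair: V_p = I × R_p = 0.02696 × 1.238 = 0.03339 V
Use P = V²/R for R1 with V = V_p.
P_R1 = (0.03339)² / 7.10 = 0.0001570 W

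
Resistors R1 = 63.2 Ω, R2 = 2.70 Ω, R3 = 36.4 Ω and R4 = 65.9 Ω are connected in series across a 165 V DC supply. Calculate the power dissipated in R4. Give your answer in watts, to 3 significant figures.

63.4 W

In a series string the same current flows through every resistor — find that current, then P = I²R for the one we want.
R_total = 63.2 + 2.70 + 36.4 + 65.9 = 168.2 Ω
I = V / R_total = 165 / 168.2 = 0.9810 A
P_R4 = I² × R4 = (0.9810)² × 65.9 = 63.42 W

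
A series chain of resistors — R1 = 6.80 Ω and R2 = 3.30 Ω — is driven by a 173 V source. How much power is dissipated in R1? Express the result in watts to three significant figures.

Every series element carries the same I. Get I from the total resistance, then P = I² × R1.
R_total = 6.80 + 3.30 = 10.10 Ω
I = V / R_total = 173 / 10.10 = 17.13 A
P_R1 = I² × R1 = (17.13)² × 6.80 = 1995 W

2000 W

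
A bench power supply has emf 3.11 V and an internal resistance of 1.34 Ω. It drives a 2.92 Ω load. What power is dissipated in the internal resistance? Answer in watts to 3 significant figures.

0.714 W

The source's internal resistance is just another series element carrying I; its dissipation is I²r.
I = ε / (r + R) = 3.11 / (1.34 + 2.92) = 0.7300 A
P_int = I² r = (0.7300)² × 1.34 = 0.7142 W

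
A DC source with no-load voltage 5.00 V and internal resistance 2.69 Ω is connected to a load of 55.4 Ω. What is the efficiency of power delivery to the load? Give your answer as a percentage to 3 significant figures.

95.4 %

η = P_load/(P_load+P_int) = I²R/(I²R+I²r) = R/(R+r) — the I² cancels for series elements.
η = R / (R + r) = 55.4 / (55.4 + 2.69) = 0.9537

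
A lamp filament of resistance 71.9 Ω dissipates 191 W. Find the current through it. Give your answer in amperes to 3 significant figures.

1.63 A

Rearranging the power relation for the two known quantities gives I = √(P / R).
I = √(191 / 71.9) = 1.630 A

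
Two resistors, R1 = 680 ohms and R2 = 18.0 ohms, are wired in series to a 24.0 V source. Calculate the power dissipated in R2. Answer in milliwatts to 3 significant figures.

Series elements share the same current, so find I first, then use P = I²R.
R_total = 680 + 18.0 = 698.0 Ω
I = V / R_total = 24.0 / 698.0 = 0.03438 A
P_R2 = I² × R2 = (0.03438)² × 18.0 = 0.02128 W

21.3 mW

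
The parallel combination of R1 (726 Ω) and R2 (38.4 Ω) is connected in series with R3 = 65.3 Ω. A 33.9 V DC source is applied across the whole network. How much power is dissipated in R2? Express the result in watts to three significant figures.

Reduce the parallel combination to a single R_p; the circuit then becomes R_p in series with the remaining resistor.
R_p = (726×38.4)/(726+38.4) = 36.47 Ω
R_total = R_p + 65.3 = 36.47 + 65.3 = 101.8 Ω
I = V / R_total = 33.9 / 101.8 = 0.3331 A
Voltage across the parallel pair: V_p = I × R_p = 0.3331 × 36.47 = 12.15 V
Use P = V²/R for R2 with V = V_p.
P_R2 = (12.15)² / 38.4 = 3.843 W

3.84 W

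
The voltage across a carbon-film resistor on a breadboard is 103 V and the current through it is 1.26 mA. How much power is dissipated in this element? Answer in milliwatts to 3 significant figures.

Both the voltage across and the current through the element are known, so P = V I applies directly.
P = 103 V × 0.001260 A = 0.1298 W

130 mW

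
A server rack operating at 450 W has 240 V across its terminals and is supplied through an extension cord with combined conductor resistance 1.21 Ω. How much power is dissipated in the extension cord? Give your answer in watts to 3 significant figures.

4.25 W

The extension cord is a series resistance carrying the load current; its dissipation is I²R_line.
I = P / V = 450 / 240 = 1.875 A through the extension cord.
P_line = I² R_line = (1.875)² × 1.21 = 4.254 W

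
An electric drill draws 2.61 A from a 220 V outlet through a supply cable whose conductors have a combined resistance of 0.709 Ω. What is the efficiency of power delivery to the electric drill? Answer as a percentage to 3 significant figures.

The supply cable carries the full 2.61 A.
P_line = I² R_line = (2.610)² × 0.709 = 4.830 W
P_source = V I = 220 × 2.610 = 574.2 W; P_load = 569.4 W
η = P_load / P_source = 569.4 / 574.2 = 0.9916

99.2 %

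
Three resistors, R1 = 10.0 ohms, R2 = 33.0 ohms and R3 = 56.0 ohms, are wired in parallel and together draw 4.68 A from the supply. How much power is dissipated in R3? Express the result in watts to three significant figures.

Parallel branches share V, not I — compute V via R_eq, then use V²/R for the target branch.
1/R_eq = 1/10.0 + 1/33.0 + 1/56.0 ⇒ R_eq = 6.749 Ω
V = I_total × R_eq = 4.680 × 6.749 = 31.59 V
P_R3 = V² / R3 = (31.59)² / 56.0 = 17.82 W

17.8 W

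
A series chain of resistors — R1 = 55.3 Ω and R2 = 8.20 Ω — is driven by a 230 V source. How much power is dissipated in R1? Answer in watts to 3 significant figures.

725 W

Every series element carries the same I. Get I from the total resistance, then P = I² × R1.
R_total = 55.3 + 8.20 = 63.50 Ω
I = V / R_total = 230 / 63.50 = 3.622 A
P_R1 = I² × R1 = (3.622)² × 55.3 = 725.5 W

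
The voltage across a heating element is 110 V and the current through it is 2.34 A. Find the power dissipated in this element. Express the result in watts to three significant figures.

257 W

Since both terminal voltage and current are stated, P = V I gives the power in one step.
P = 110 V × 2.340 A = 257.4 W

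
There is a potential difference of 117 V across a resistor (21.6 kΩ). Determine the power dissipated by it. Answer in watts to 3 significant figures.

With V across and R both known, P = V²/R gives the dissipation directly.
P = (117 V)² / 21600 Ω = 0.6338 W

0.634 W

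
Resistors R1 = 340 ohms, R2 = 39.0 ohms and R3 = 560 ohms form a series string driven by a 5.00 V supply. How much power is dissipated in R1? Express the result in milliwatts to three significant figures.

9.64 mW

Since the resistors are in series they all carry the loop current I = V/R_total; the power in any one is I²R.
R_total = 340 + 39.0 + 560 = 939.0 Ω
I = V / R_total = 5.00 / 939.0 = 0.005325 A
P_R1 = I² × R1 = (0.005325)² × 340 = 0.009640 W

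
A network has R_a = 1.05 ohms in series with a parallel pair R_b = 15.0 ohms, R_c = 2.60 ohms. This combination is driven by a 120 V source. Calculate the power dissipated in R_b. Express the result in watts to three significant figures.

Replace R_b and R_c with their parallel equivalent so the circuit becomes R_a in series with R_p.
R_p = (15.0×2.60)/(15.0+2.60) = 2.216 Ω
R_total = 1.05 + 2.216 = 3.266 Ω
I = V / R_total = 120 / 3.266 = 36.74 A
Voltage across the parallel pair: V_p = I × R_p = 36.74 × 2.216 = 81.42 V
R_b sees V_p directly, so P = V_p² / R_b.
P_R_b = (81.42)² / 15.0 = 441.9 W

442 W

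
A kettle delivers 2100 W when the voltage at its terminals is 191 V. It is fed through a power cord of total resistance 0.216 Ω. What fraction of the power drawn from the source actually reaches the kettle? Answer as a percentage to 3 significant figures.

98.8 %

I = P / V = 2100 / 191 = 10.99 A through the power cord.
P_line = I² R_line = (10.99)² × 0.216 = 26.11 W
P_source = P_load + P_line = 2100 + 26.11 = 2126 W
η = P_load / P_source = 2100 / 2126 = 0.9877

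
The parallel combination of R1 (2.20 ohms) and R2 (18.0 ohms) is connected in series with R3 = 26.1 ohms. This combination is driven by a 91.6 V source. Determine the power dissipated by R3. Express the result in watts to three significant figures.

First find R_p for the parallel pair, then treat R_p + R3 as a series loop.
R_p = (2.20×18.0)/(2.20+18.0) = 1.960 Ω
R_total = R_p + 26.1 = 1.960 + 26.1 = 28.06 Ω
I = V / R_total = 91.6 / 28.06 = 3.264 A
All the supply current flows through R3; use P = I²R3.
P_R3 = (3.264)² × 26.1 = 278.1 W

278 W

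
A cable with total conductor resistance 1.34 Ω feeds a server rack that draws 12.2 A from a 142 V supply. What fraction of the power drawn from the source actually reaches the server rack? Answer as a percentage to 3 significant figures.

88.5 %

The cable carries the full 12.2 A.
P_line = I² R_line = (12.20)² × 1.34 = 199.4 W
P_source = V I = 142 × 12.20 = 1732 W; P_load = 1533 W
η = P_load / P_source = 1533 / 1732 = 0.8849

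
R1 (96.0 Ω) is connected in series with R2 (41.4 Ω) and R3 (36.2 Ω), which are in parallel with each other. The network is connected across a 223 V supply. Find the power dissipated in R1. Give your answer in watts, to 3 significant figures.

359 W

Reduce the parallel pair to R_p first; the network is then a simple series string.
R_p = (41.4×36.2)/(41.4+36.2) = 19.31 Ω
R_total = 96.0 + 19.31 = 115.3 Ω
I = V / R_total = 223 / 115.3 = 1.934 A
R1 is in the main series path, so its power is I²R1.
P_R1 = (1.934)² × 96.0 = 359.0 W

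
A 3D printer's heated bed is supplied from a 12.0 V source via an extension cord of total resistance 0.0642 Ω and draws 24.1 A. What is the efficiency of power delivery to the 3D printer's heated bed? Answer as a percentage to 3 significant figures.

87.1 %

The extension cord carries the full 24.1 A.
P_line = I² R_line = (24.10)² × 0.0642 = 37.29 W
P_source = V I = 12.0 × 24.10 = 289.2 W; P_load = 251.9 W
η = P_load / P_source = 251.9 / 289.2 = 0.8711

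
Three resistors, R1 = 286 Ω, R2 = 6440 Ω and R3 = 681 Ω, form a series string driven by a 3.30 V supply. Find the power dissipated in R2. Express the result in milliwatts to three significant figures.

Since the resistors are in series they all carry the loop current I = V/R_total; the power in any one is I²R.
R_total = 286 + 6440 + 681 = 7407 Ω
I = V / R_total = 3.30 / 7407 = 0.0004455 A
P_R2 = I² × R2 = (0.0004455)² × 6440 = 0.001278 W

1.28 mW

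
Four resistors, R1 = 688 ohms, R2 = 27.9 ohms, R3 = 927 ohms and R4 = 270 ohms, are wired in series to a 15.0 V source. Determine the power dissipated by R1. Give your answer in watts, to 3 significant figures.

Every series element carries the same I. Get I from the total resistance, then P = I² × R1.
R_total = 688 + 27.9 + 927 + 270 = 1913 Ω
I = V / R_total = 15.0 / 1913 = 0.007841 A
P_R1 = I² × R1 = (0.007841)² × 688 = 0.04230 W

0.0423 W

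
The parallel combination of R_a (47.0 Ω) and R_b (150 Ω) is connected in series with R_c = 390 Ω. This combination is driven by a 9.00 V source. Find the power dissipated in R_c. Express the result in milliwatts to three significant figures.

174 mW

Reduce the parallel combination to a single R_p; the circuit then becomes R_p in series with the remaining resistor.
R_p = (47.0×150)/(47.0+150) = 35.79 Ω
R_total = R_p + 390 = 35.79 + 390 = 425.8 Ω
I = V / R_total = 9.00 / 425.8 = 0.02114 A
R_c carries the full series current, so P = I²R.
P_R_c = (0.02114)² × 390 = 0.1742 W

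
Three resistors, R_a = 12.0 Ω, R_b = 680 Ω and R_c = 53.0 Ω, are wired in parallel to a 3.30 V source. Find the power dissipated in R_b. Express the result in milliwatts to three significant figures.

Parallel branches share the same voltage; P = V²/R gives the branch power in one step.
P_R_b = V² / R_b = (3.30)² / 680 Ω = 0.01601 W

16.0 mW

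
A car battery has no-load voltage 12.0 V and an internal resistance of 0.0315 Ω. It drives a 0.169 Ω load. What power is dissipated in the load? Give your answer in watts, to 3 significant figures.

With r and R in series, I = ε/(r+R); the load dissipates I²R.
I = ε / (r + R) = 12.0 / (0.0315 + 0.169) = 59.85 A
P_load = I² R = (59.85)² × 0.169 = 605.4 W

605 W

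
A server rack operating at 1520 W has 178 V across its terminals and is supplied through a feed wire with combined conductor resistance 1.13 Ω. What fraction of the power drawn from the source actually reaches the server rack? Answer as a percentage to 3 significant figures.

I = P / V = 1520 / 178 = 8.539 A through the feed wire.
P_line = I² R_line = (8.539)² × 1.13 = 82.40 W
P_source = P_load + P_line = 1520 + 82.40 = 1602 W
η = P_load / P_source = 1520 / 1602 = 0.9486

94.9 %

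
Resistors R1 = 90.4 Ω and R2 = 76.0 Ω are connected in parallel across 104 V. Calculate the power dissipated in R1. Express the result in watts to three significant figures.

120 W

R1 sits directly across the source, so P = V²/R with V = 104 V.
P_R1 = V² / R1 = (104)² / 90.4 Ω = 119.6 W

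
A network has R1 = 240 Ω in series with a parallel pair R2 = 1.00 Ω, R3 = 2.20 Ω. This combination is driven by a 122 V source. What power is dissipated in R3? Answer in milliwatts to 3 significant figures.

55.2 mW

Collapse R2‖R3 to a single equivalent, reducing the network to two series elements.
R_p = (1.00×2.20)/(1.00+2.20) = 0.6875 Ω
R_total = 240 + 0.6875 = 240.7 Ω
I = V / R_total = 122 / 240.7 = 0.5069 A
Voltage across the parallel pair: V_p = I × R_p = 0.5069 × 0.6875 = 0.3485 V
R3 is across V_p, so use P = V²/R for that branch.
P_R3 = (0.3485)² / 2.20 = 0.05520 W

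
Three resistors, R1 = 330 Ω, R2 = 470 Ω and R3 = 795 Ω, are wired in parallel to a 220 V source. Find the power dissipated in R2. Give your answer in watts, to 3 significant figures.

103 W

Every branch has 220 V across it, so for R2 the power is simply V²/R.
P_R2 = V² / R2 = (220)² / 470 Ω = 103.0 W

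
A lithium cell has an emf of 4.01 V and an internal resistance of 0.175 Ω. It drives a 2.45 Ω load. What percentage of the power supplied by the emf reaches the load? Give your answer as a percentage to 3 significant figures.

93.3 %

Efficiency is P_load / P_total. With a series r and R sharing the same I, P = I²R for each, so η = R/(R+r).
η = R / (R + r) = 2.45 / (2.45 + 0.175) = 0.9333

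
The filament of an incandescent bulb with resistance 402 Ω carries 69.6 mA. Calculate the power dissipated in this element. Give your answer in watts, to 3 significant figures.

Current and resistance are given, so P = I²R is the direct form.
P = (0.06960 A)² × 402 Ω = 1.947 W

1.95 W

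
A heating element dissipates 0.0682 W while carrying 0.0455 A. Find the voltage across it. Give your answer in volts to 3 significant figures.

Inverting the appropriate power form: V = P / I.
V = 0.0682 / 0.04550 = 1.499 V

1.50 V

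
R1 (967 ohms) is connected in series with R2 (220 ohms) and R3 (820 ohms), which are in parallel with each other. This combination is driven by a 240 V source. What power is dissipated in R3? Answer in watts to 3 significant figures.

First combine the parallel branches into one equivalent R_p, then R1 + R_p is a series pair.
R_p = (220×820)/(220+820) = 173.5 Ω
R_total = 967 + 173.5 = 1140 Ω
I = V / R_total = 240 / 1140 = 0.2104 A
Voltage across the parallel pair: V_p = I × R_p = 0.2104 × 173.5 = 36.50 V
R3 is across V_p, so use P = V²/R for that branch.
P_R3 = (36.50)² / 820 = 1.625 W

1.63 W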